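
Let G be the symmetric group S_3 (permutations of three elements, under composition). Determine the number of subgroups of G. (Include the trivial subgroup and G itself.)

6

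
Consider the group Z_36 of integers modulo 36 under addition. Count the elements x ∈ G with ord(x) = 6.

2

In a cyclic group of order 36, the number of elements of order d (for d | 36) is φ(d).
φ(6) = 2.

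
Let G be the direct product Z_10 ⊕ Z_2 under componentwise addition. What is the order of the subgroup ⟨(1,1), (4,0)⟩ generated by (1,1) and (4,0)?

|⟨(1,1)⟩| = 10 and |⟨(4,0)⟩| = 5, so |H| is a multiple of lcm(10, 5) = 10 and divides |G| = 20.
Closing under the operation: H = {(0,0), (1,1), (2,0), (3,1), (4,0), (5,1), (6,0), (7,1), (8,0), (9,1)}, so |H| = 10.

10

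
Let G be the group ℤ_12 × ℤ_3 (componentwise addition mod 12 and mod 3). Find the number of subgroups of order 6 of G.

4

|G| = 36 and 6 | 36, so subgroups of order 6 are possible by Lagrange.
The subgroups of order 6 are: {(0,0), (0,1), (0,2), (6,0), (6,1), (6,2)}; {(0,0), (2,0), (4,0), (6,0), (8,0), (10,0)}; {(0,0), (2,2), (4,1), (6,0), (8,2), (10,1)}; {(0,0), (2,1), (4,2), (6,0), (8,1), (10,2)}.
So G has 4 subgroups of order 6.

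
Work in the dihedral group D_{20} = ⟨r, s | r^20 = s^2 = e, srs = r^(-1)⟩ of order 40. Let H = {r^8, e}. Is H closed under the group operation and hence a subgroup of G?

r^8 ∈ H but its inverse r^12 ∉ H, so H is not a subgroup.

No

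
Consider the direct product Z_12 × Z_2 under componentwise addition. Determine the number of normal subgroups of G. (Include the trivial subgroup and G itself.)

G is abelian, so every subgroup is normal.
G has 16 subgroups in total, hence 16 normal subgroups.

16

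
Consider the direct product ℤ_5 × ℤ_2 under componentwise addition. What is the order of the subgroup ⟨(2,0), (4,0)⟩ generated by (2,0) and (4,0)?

|⟨(2,0)⟩| = 5 and |⟨(4,0)⟩| = 5, so |H| is a multiple of lcm(5, 5) = 5 and divides |G| = 10.
Closing under the operation: H = {(0,0), (1,0), (2,0), (3,0), (4,0)}, so |H| = 5.

5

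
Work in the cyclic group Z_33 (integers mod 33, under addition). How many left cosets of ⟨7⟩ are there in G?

1

|⟨7⟩| = 33 and |G| = 33.
By Lagrange, [G : H] = |G|/|H| = 33/33 = 1.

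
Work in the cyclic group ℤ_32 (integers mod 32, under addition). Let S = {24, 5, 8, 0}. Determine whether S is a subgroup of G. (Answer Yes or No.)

No

5 ∈ S but its inverse 27 ∉ S, so S is not a subgroup.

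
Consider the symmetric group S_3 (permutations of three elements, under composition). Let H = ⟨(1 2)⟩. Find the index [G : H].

|⟨(1 2)⟩| = 2 and |G| = 6.
By Lagrange, [G : H] = |G|/|H| = 6/2 = 3.

3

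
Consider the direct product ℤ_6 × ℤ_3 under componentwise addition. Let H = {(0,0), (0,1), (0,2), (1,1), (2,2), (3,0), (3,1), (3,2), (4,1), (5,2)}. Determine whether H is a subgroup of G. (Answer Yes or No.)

|H| = 10 does not divide |G| = 18, so by Lagrange H is not a subgroup.

No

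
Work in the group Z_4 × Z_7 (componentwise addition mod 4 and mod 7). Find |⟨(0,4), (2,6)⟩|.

14

|⟨(0,4)⟩| = 7 and |⟨(2,6)⟩| = 14, so |H| is a multiple of lcm(7, 14) = 14 and divides |G| = 28.
Closing under the operation: H = {(0,0), (0,1), (0,2), (0,3), (0,4), (0,5), (0,6), (2,0), (2,1), (2,2), (2,3), (2,4), (2,5), (2,6)}, so |H| = 14.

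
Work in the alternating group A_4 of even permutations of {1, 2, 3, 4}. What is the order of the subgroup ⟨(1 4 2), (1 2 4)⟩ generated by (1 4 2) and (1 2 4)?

|⟨(1 4 2)⟩| = 3 and |⟨(1 2 4)⟩| = 3, so |H| is a multiple of lcm(3, 3) = 3 and divides |G| = 12.
Closing under the operation: H = {e, (1 2 4), (1 4 2)}, so |H| = 3.

3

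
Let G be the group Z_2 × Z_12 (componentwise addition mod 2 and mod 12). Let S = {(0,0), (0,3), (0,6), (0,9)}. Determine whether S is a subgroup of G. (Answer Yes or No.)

Yes

|S| = 4 divides |G| = 24, consistent with Lagrange.
S contains the identity, every element's inverse is in S, and S is closed under +: it is a subgroup.
In fact S = ⟨(0,3)⟩.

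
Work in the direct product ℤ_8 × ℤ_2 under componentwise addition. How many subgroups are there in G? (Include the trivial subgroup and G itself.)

11

|G| = 16, so by Lagrange every subgroup order divides 16. Divisors: 1, 2, 4, 8, 16.
Subgroups by order — order 1: 1; order 2: 3; order 4: 3; order 8: 3; order 16: 1.
Total: 1 + 3 + 3 + 3 + 1 = 11.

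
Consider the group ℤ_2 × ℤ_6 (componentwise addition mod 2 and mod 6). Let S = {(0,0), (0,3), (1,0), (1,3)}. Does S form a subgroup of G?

Yes

|S| = 4 divides |G| = 12, consistent with Lagrange.
S contains the identity, every element's inverse is in S, and S is closed under +: it is a subgroup.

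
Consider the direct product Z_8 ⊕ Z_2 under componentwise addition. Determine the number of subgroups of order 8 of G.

|G| = 16 and 8 | 16, so subgroups of order 8 are possible by Lagrange.
The subgroups of order 8 are: {(0,0), (0,1), (2,0), (2,1), (4,0), (4,1), (6,0), (6,1)}; {(0,0), (1,0), (2,0), (3,0), (4,0), (5,0), (6,0), (7,0)}; {(0,0), (1,1), (2,0), (3,1), (4,0), (5,1), (6,0), (7,1)}.
So G has 3 subgroups of order 8.

3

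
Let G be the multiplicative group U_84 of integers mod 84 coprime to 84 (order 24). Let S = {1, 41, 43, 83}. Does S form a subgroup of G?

Yes

|S| = 4 divides |G| = 24, consistent with Lagrange.
S contains the identity, every element's inverse is in S, and S is closed under ·: it is a subgroup.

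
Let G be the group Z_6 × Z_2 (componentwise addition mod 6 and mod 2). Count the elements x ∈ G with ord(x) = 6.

An element (a,b) has order lcm(ord(a), ord(b)); count pairs with lcm equal to 6.
Enumerating gives 6 such elements.

6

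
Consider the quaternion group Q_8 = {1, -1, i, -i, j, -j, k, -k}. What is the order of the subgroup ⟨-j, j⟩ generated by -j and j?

|⟨-j⟩| = 4 and |⟨j⟩| = 4, so |H| is a multiple of lcm(4, 4) = 4 and divides |G| = 8.
Closing under the operation: H = {1, -1, j, -j}, so |H| = 4.

4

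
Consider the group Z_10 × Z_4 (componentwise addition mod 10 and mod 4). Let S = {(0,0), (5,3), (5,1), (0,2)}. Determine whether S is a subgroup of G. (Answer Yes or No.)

|S| = 4 divides |G| = 40, consistent with Lagrange.
S contains the identity, every element's inverse is in S, and S is closed under +: it is a subgroup.
In fact S = ⟨(5,3)⟩.

Yes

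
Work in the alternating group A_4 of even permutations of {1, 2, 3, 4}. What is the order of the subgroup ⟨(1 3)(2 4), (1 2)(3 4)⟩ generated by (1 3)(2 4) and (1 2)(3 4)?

4

|⟨(1 3)(2 4)⟩| = 2 and |⟨(1 2)(3 4)⟩| = 2, so |H| is a multiple of lcm(2, 2) = 2 and divides |G| = 12.
Closing under the operation: H = {e, (1 2)(3 4), (1 3)(2 4), (1 4)(2 3)}, so |H| = 4.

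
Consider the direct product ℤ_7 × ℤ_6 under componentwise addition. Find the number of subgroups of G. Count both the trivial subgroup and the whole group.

8

|G| = 42, so by Lagrange every subgroup order divides 42. Divisors: 1, 2, 3, 6, 7, 14, 21, 42.
Subgroups by order — order 1: 1; order 2: 1; order 3: 1; order 6: 1; order 7: 1; order 14: 1; order 21: 1; order 42: 1.
Total: 1 + 1 + 1 + 1 + 1 + 1 + 1 + 1 = 8.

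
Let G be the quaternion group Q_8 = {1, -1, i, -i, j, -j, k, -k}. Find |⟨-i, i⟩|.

4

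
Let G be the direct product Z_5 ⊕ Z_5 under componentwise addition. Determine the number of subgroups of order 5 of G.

|G| = 25 and 5 | 25, so subgroups of order 5 are possible by Lagrange.
The subgroups of order 5 are: {(0,0), (0,1), (0,2), (0,3), (0,4)}; {(0,0), (1,0), (2,0), (3,0), (4,0)}; {(0,0), (1,1), (2,2), (3,3), (4,4)}; {(0,0), (1,2), (2,4), (3,1), (4,3)}; … (6 in all).
So G has 6 subgroups of order 5.

6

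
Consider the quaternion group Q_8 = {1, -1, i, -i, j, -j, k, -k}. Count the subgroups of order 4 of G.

|G| = 8 and 4 | 8, so subgroups of order 4 are possible by Lagrange.
The subgroups of order 4 are: {1, -1, i, -i}; {1, -1, j, -j}; {1, -1, k, -k}.
So G has 3 subgroups of order 4.

3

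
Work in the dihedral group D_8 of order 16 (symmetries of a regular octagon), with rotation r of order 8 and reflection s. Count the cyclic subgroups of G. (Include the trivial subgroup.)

A cyclic subgroup of order d is generated by each of its φ(d) elements of order d, so the cyclic subgroups of order d number (#elements of order d)/φ(d).
Cyclic subgroups by order — order 1: 1; order 2: 9; order 4: 1; order 8: 1.
Total: 12.

12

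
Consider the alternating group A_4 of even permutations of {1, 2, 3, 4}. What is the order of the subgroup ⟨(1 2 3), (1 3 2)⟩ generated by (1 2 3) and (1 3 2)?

3

|⟨(1 2 3)⟩| = 3 and |⟨(1 3 2)⟩| = 3, so |H| is a multiple of lcm(3, 3) = 3 and divides |G| = 12.
Closing under the operation: H = {e, (1 2 3), (1 3 2)}, so |H| = 3.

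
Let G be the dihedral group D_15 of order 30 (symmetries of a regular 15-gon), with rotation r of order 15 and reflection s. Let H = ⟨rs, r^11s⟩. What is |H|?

6

|⟨rs⟩| = 2 and |⟨r^11s⟩| = 2, so |H| is a multiple of lcm(2, 2) = 2 and divides |G| = 30.
Closing under the operation: H = {e, r^5, r^10, rs, r^6s, r^11s}, so |H| = 6.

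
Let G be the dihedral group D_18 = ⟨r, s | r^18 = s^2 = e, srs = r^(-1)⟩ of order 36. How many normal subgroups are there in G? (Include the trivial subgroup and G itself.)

9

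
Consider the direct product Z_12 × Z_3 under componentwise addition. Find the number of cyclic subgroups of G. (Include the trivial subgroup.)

15

Group the elements of G by the cyclic subgroup they generate; each cyclic subgroup of order d accounts for φ(d) elements.
Cyclic subgroups by order — order 1: 1; order 2: 1; order 3: 4; order 4: 1; order 6: 4; order 12: 4.
Total: 15.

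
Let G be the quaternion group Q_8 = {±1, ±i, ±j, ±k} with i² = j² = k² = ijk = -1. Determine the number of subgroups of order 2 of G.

|G| = 8 and 2 | 8, so subgroups of order 2 are possible by Lagrange.
The subgroups of order 2 are: {1, -1}.
So G has 1 subgroup of order 2.

1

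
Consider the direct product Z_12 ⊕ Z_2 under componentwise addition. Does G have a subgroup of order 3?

Yes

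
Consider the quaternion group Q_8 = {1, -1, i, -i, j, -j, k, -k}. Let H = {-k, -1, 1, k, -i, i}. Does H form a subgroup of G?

No

|H| = 6 does not divide |G| = 8, so by Lagrange H is not a subgroup.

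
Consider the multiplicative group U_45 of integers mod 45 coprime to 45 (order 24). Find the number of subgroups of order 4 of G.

3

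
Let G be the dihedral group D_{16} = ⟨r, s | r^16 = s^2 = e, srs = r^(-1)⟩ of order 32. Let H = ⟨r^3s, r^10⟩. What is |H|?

|⟨r^3s⟩| = 2 and |⟨r^10⟩| = 8, so |H| is a multiple of lcm(2, 8) = 8 and divides |G| = 32.
Closing under the operation: H = {e, r^2, r^4, r^6, r^8, r^10, r^12, r^14, rs, r^3s, r^5s, r^7s, r^9s, r^11s, r^13s, r^15s}, so |H| = 16.

16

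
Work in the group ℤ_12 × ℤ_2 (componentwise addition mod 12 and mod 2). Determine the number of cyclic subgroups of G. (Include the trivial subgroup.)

Group the elements of G by the cyclic subgroup they generate; each cyclic subgroup of order d accounts for φ(d) elements.
Cyclic subgroups by order — order 1: 1; order 2: 3; order 3: 1; order 4: 2; order 6: 3; order 12: 2.
Total: 12.

12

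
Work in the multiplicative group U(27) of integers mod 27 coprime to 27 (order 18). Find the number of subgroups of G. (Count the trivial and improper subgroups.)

|G| = 18, so by Lagrange every subgroup order divides 18. Divisors: 1, 2, 3, 6, 9, 18.
Subgroups by order — order 1: 1; order 2: 1; order 3: 1; order 6: 1; order 9: 1; order 18: 1.
Total: 1 + 1 + 1 + 1 + 1 + 1 = 6.

6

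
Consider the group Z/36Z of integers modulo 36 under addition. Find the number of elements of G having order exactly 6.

In a cyclic group of order 36, the number of elements of order d (for d | 36) is φ(d).
φ(6) = 2.

2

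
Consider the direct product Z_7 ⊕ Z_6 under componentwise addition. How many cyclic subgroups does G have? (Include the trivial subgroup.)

8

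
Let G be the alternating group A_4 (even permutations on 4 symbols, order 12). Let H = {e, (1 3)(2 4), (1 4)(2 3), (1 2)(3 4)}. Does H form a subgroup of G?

Yes

|H| = 4 divides |G| = 12, consistent with Lagrange.
H contains the identity, every element's inverse is in H, and H is closed under ∘: it is a subgroup.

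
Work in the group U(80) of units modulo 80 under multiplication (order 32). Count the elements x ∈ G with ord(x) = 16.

No element of G has order 16 (even though 16 | 32).

0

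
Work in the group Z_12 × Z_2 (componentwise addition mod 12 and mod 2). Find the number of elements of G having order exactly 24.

An element (a,b) has order lcm(ord(a), ord(b)); count pairs with lcm equal to 24.
Enumerating gives 0 such elements.

0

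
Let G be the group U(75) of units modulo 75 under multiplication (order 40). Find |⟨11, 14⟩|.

20

|⟨11⟩| = 10 and |⟨14⟩| = 10, so |H| is a multiple of lcm(10, 10) = 10 and divides |G| = 40.
Closing under the operation: H = {1, 4, 11, 14, 16, 19, 26, 29, 31, 34, 41, 44, 46, 49, 56, 59, 61, 64, 71, 74}, so |H| = 20.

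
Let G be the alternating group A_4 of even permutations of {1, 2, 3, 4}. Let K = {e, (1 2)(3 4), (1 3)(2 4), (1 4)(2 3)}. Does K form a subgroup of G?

|K| = 4 divides |G| = 12, consistent with Lagrange.
K contains the identity, every element's inverse is in K, and K is closed under ∘: it is a subgroup.

Yes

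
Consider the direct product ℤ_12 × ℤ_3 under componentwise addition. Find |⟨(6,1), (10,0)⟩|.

18

|⟨(6,1)⟩| = 6 and |⟨(10,0)⟩| = 6, so |H| is a multiple of lcm(6, 6) = 6 and divides |G| = 36.
Closing under the operation: H = {(0,0), (0,1), (0,2), (2,0), (2,1), (2,2), (4,0), (4,1), (4,2), (6,0), (6,1), (6,2), (8,0), (8,1), (8,2), (10,0), (10,1), (10,2)}, so |H| = 18.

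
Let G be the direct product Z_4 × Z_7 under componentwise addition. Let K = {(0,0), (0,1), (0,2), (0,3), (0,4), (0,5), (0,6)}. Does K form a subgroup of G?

Yes

|K| = 7 divides |G| = 28, consistent with Lagrange.
K contains the identity, every element's inverse is in K, and K is closed under +: it is a subgroup.
In fact K = ⟨(0,1)⟩.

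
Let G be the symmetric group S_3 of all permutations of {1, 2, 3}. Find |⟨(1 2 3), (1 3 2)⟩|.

3

|⟨(1 2 3)⟩| = 3 and |⟨(1 3 2)⟩| = 3, so |H| is a multiple of lcm(3, 3) = 3 and divides |G| = 6.
Closing under the operation: H = {e, (1 2 3), (1 3 2)}, so |H| = 3.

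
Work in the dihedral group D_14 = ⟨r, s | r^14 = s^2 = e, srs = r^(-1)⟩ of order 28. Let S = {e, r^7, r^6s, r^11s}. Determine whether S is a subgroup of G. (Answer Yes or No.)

Closure fails: r^11s · r^6s = r^5 ∉ S. So S is not a subgroup.

No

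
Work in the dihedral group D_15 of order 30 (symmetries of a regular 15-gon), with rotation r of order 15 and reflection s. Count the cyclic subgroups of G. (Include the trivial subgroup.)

19

Each element a generates a cyclic subgroup ⟨a⟩; distinct elements may generate the same one (a cyclic group of order d has φ(d) generators).
Cyclic subgroups by order — order 1: 1; order 2: 15; order 3: 1; order 5: 1; order 15: 1.
Total: 19.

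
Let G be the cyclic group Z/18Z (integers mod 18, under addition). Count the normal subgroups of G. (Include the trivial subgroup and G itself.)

6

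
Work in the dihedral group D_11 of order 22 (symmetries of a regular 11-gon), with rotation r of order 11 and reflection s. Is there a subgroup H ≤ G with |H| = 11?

Yes

11 | 22. A subgroup of order 11 is {e, r, r^2, r^3, r^4, r^5, r^6, r^7, r^8, r^9, r^10}.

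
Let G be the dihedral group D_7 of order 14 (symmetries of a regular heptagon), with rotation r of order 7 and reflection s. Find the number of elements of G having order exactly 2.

The elements of order 2 are: s, rs, r^2s, r^3s, r^4s, r^5s, r^6s.
That's 7.

7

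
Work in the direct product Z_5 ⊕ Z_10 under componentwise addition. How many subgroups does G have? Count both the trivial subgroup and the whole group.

|G| = 50, so by Lagrange every subgroup order divides 50. Divisors: 1, 2, 5, 10, 25, 50.
Subgroups by order — order 1: 1; order 2: 1; order 5: 6; order 10: 6; order 25: 1; order 50: 1.
Total: 1 + 1 + 6 + 6 + 1 + 1 = 16.

16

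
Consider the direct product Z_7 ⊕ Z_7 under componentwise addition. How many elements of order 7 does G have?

An element (a,b) has order lcm(ord(a), ord(b)); count pairs with lcm equal to 7.
Enumerating gives 48 such elements.

48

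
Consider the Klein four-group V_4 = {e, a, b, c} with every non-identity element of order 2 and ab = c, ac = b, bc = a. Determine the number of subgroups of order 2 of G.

|G| = 4 and 2 | 4, so subgroups of order 2 are possible by Lagrange.
The subgroups of order 2 are: {e, a}; {e, b}; {e, c}.
So G has 3 subgroups of order 2.

3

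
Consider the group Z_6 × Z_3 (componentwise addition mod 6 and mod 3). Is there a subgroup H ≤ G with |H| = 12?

No

12 does not divide |G| = 18, so by Lagrange no subgroup of order 12 exists.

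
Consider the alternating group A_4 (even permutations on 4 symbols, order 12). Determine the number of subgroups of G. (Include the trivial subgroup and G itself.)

10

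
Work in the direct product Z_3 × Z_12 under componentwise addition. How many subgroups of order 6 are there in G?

4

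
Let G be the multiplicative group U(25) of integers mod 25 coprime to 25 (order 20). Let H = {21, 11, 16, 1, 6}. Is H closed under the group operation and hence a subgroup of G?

|H| = 5 divides |G| = 20, consistent with Lagrange.
H contains the identity, every element's inverse is in H, and H is closed under ·: it is a subgroup.
In fact H = ⟨16⟩.

Yes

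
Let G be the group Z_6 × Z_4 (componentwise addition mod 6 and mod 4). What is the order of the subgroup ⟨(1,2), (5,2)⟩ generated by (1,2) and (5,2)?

6

|⟨(1,2)⟩| = 6 and |⟨(5,2)⟩| = 6, so |H| is a multiple of lcm(6, 6) = 6 and divides |G| = 24.
Closing under the operation: H = {(0,0), (1,2), (2,0), (3,2), (4,0), (5,2)}, so |H| = 6.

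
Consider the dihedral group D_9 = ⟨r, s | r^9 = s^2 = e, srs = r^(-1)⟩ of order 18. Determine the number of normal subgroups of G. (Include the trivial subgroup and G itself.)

4

G has 16 subgroups. Checking conjugation-invariance by order — order 1: 1/1 normal; order 2: 0/9 normal; order 3: 1/1 normal; order 6: 0/3 normal; order 9: 1/1 normal; order 18: 1/1 normal.
Total normal subgroups: 4.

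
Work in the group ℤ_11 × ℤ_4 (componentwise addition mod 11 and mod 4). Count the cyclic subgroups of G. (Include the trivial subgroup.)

Group the elements of G by the cyclic subgroup they generate; each cyclic subgroup of order d accounts for φ(d) elements.
Cyclic subgroups by order — order 1: 1; order 2: 1; order 4: 1; order 11: 1; order 22: 1; order 44: 1.
Total: 6.

6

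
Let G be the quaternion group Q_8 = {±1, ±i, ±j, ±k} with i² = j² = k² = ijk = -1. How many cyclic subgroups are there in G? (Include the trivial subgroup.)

Each element a generates a cyclic subgroup ⟨a⟩; distinct elements may generate the same one (a cyclic group of order d has φ(d) generators).
Cyclic subgroups by order — order 1: 1; order 2: 1; order 4: 3.
Total: 5.

5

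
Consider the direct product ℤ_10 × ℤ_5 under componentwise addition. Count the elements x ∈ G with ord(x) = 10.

24

An element (a,b) has order lcm(ord(a), ord(b)); count pairs with lcm equal to 10.
Enumerating gives 24 such elements.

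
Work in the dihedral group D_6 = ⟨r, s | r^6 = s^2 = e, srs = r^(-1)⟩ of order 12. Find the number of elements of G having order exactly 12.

0

No element of G has order 12 (even though 12 | 12).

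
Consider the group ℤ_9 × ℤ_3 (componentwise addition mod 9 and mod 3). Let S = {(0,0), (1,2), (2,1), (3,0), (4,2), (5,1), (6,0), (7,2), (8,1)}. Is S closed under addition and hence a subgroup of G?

Yes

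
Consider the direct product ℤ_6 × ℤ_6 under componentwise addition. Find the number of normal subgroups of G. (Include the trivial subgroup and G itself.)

30

G is abelian, so every subgroup is normal.
G has 30 subgroups in total, hence 30 normal subgroups.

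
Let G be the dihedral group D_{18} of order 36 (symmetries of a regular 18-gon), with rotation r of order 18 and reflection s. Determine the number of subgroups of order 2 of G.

|G| = 36 and 2 | 36, so subgroups of order 2 are possible by Lagrange.
The subgroups of order 2 are: {e, r^10s}; {e, r^11s}; {e, r^12s}; {e, r^13s}; … (19 in all).
So G has 19 subgroups of order 2.

19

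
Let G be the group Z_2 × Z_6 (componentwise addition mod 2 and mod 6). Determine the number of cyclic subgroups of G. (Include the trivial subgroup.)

Each element a generates a cyclic subgroup ⟨a⟩; distinct elements may generate the same one (a cyclic group of order d has φ(d) generators).
Cyclic subgroups by order — order 1: 1; order 2: 3; order 3: 1; order 6: 3.
Total: 8.

8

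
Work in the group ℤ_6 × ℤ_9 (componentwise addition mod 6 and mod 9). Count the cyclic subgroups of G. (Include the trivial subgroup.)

Each element a generates a cyclic subgroup ⟨a⟩; distinct elements may generate the same one (a cyclic group of order d has φ(d) generators).
Cyclic subgroups by order — order 1: 1; order 2: 1; order 3: 4; order 6: 4; order 9: 3; order 18: 3.
Total: 16.

16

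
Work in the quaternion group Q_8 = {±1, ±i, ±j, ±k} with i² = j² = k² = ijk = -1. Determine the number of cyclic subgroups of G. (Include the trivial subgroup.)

Group the elements of G by the cyclic subgroup they generate; each cyclic subgroup of order d accounts for φ(d) elements.
Cyclic subgroups by order — order 1: 1; order 2: 1; order 4: 3.
Total: 5.

5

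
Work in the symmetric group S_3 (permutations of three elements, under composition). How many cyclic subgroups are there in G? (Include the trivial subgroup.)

5

Group the elements of G by the cyclic subgroup they generate; each cyclic subgroup of order d accounts for φ(d) elements.
Cyclic subgroups by order — order 1: 1; order 2: 3; order 3: 1.
Total: 5.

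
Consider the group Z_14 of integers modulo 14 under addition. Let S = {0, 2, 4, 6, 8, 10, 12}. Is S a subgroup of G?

Yes

|S| = 7 divides |G| = 14, consistent with Lagrange.
S contains the identity, every element's inverse is in S, and S is closed under +: it is a subgroup.
In fact S = ⟨2⟩.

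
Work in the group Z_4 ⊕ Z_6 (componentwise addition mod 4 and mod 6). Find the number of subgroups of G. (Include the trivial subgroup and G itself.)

16

|G| = 24, so by Lagrange every subgroup order divides 24. Divisors: 1, 2, 3, 4, 6, 8, 12, 24.
Subgroups by order — order 1: 1; order 2: 3; order 3: 1; order 4: 3; order 6: 3; order 8: 1; order 12: 3; order 24: 1.
Total: 1 + 3 + 1 + 3 + 3 + 1 + 3 + 1 = 16.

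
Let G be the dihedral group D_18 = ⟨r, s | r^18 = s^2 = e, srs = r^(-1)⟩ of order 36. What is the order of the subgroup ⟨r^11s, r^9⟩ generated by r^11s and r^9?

|⟨r^11s⟩| = 2 and |⟨r^9⟩| = 2, so |H| is a multiple of lcm(2, 2) = 2 and divides |G| = 36.
Closing under the operation: H = {e, r^9, r^2s, r^11s}, so |H| = 4.

4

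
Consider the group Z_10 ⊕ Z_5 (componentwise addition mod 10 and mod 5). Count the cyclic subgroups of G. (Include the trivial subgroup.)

Each element a generates a cyclic subgroup ⟨a⟩; distinct elements may generate the same one (a cyclic group of order d has φ(d) generators).
Cyclic subgroups by order — order 1: 1; order 2: 1; order 5: 6; order 10: 6.
Total: 14.

14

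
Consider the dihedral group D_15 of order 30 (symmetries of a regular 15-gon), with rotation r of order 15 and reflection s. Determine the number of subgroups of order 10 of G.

|G| = 30 and 10 | 30, so subgroups of order 10 are possible by Lagrange.
The subgroups of order 10 are: {e, r^3, r^6, r^9, r^12, rs, r^4s, r^7s, r^10s, r^13s}; {e, r^3, r^6, r^9, r^12, r^2s, r^5s, r^8s, r^11s, r^14s}; {e, r^3, r^6, r^9, r^12, s, r^3s, r^6s, r^9s, r^12s}.
So G has 3 subgroups of order 10.

3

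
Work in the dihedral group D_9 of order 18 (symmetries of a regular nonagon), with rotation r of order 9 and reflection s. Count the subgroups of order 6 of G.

3

|G| = 18 and 6 | 18, so subgroups of order 6 are possible by Lagrange.
The subgroups of order 6 are: {e, r^3, r^6, r^2s, r^5s, r^8s}; {e, r^3, r^6, s, r^3s, r^6s}; {e, r^3, r^6, rs, r^4s, r^7s}.
So G has 3 subgroups of order 6.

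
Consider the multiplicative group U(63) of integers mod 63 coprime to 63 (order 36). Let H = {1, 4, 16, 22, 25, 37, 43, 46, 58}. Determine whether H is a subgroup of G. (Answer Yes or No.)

Yes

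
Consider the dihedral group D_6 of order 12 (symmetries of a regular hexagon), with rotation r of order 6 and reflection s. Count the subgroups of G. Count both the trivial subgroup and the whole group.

16

|G| = 12, so by Lagrange every subgroup order divides 12. Divisors: 1, 2, 3, 4, 6, 12.
Subgroups by order — order 1: 1; order 2: 7; order 3: 1; order 4: 3; order 6: 3; order 12: 1.
Total: 1 + 7 + 1 + 3 + 3 + 1 = 16.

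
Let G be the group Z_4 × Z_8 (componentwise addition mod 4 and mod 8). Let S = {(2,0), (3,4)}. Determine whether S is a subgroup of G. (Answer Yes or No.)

No

The identity (0,0) ∉ S, so S is not a subgroup.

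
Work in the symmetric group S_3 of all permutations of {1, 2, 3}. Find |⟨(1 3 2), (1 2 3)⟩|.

3

|⟨(1 3 2)⟩| = 3 and |⟨(1 2 3)⟩| = 3, so |H| is a multiple of lcm(3, 3) = 3 and divides |G| = 6.
Closing under the operation: H = {e, (1 2 3), (1 3 2)}, so |H| = 3.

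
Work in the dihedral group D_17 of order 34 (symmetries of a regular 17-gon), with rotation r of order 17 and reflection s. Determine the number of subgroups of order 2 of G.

|G| = 34 and 2 | 34, so subgroups of order 2 are possible by Lagrange.
The subgroups of order 2 are: {e, r^10s}; {e, r^11s}; {e, r^12s}; {e, r^13s}; … (17 in all).
So G has 17 subgroups of order 2.

17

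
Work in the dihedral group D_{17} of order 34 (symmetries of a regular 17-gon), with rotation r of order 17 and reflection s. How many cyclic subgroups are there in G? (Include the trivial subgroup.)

Group the elements of G by the cyclic subgroup they generate; each cyclic subgroup of order d accounts for φ(d) elements.
Cyclic subgroups by order — order 1: 1; order 2: 17; order 17: 1.
Total: 19.

19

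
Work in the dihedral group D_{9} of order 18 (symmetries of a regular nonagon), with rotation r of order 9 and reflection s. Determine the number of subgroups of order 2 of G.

9

|G| = 18 and 2 | 18, so subgroups of order 2 are possible by Lagrange.
The subgroups of order 2 are: {e, r^2s}; {e, r^3s}; {e, r^4s}; {e, r^5s}; … (9 in all).
So G has 9 subgroups of order 2.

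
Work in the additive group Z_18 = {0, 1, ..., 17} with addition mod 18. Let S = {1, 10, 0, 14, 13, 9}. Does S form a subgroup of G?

No

1 ∈ S but its inverse 17 ∉ S, so S is not a subgroup.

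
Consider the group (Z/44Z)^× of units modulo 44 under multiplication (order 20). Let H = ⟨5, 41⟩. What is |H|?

10

|⟨5⟩| = 5 and |⟨41⟩| = 10, so |H| is a multiple of lcm(5, 10) = 10 and divides |G| = 20.
Closing under the operation: H = {1, 5, 9, 13, 17, 21, 25, 29, 37, 41}, so |H| = 10.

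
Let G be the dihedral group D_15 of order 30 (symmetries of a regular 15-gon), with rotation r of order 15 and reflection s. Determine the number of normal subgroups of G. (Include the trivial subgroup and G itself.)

G has 28 subgroups. Checking conjugation-invariance by order — order 1: 1/1 normal; order 2: 0/15 normal; order 3: 1/1 normal; order 5: 1/1 normal; order 6: 0/5 normal; order 10: 0/3 normal; order 15: 1/1 normal; order 30: 1/1 normal.
Total normal subgroups: 5.

5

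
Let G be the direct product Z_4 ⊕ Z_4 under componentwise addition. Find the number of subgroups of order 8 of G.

|G| = 16 and 8 | 16, so subgroups of order 8 are possible by Lagrange.
The subgroups of order 8 are: {(0,0), (0,1), (0,2), (0,3), (2,0), (2,1), (2,2), (2,3)}; {(0,0), (0,2), (1,0), (1,2), (2,0), (2,2), (3,0), (3,2)}; {(0,0), (0,2), (1,1), (1,3), (2,0), (2,2), (3,1), (3,3)}.
So G has 3 subgroups of order 8.

3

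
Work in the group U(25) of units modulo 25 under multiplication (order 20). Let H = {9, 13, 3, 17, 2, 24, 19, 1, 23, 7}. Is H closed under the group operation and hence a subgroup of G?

7 ∈ H but its inverse 18 ∉ H, so H is not a subgroup.

No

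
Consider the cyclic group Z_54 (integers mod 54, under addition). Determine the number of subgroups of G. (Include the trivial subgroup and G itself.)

Subgroups of the cyclic group Z_54 correspond bijectively to divisors of 54.
Divisors of 54: 1, 2, 3, 6, 9, 18, 27, 54.
So Z_54 has 8 subgroups.

8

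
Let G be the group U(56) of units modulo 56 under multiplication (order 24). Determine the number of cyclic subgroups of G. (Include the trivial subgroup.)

16

Group the elements of G by the cyclic subgroup they generate; each cyclic subgroup of order d accounts for φ(d) elements.
Cyclic subgroups by order — order 1: 1; order 2: 7; order 3: 1; order 6: 7.
Total: 16.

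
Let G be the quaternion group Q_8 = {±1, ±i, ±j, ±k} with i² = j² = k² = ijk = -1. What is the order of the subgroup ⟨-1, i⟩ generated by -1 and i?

4

|⟨-1⟩| = 2 and |⟨i⟩| = 4, so |H| is a multiple of lcm(2, 4) = 4 and divides |G| = 8.
Closing under the operation: H = {1, -1, i, -i}, so |H| = 4.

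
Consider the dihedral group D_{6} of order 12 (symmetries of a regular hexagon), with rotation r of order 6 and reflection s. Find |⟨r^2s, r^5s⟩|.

|⟨r^2s⟩| = 2 and |⟨r^5s⟩| = 2, so |H| is a multiple of lcm(2, 2) = 2 and divides |G| = 12.
Closing under the operation: H = {e, r^3, r^2s, r^5s}, so |H| = 4.

4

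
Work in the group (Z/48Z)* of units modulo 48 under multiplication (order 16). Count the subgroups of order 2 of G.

|G| = 16 and 2 | 16, so subgroups of order 2 are possible by Lagrange.
The subgroups of order 2 are: {1, 17}; {1, 23}; {1, 25}; {1, 31}; … (7 in all).
So G has 7 subgroups of order 2.

7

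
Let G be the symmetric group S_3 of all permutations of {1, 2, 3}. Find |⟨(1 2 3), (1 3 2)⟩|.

3

|⟨(1 2 3)⟩| = 3 and |⟨(1 3 2)⟩| = 3, so |H| is a multiple of lcm(3, 3) = 3 and divides |G| = 6.
Closing under the operation: H = {e, (1 2 3), (1 3 2)}, so |H| = 3.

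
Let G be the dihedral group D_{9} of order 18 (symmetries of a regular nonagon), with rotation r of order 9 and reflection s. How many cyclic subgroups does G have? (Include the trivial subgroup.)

12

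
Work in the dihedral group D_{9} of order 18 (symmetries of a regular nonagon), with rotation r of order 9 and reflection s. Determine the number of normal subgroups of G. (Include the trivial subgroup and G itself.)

4

G has 16 subgroups. Checking conjugation-invariance by order — order 1: 1/1 normal; order 2: 0/9 normal; order 3: 1/1 normal; order 6: 0/3 normal; order 9: 1/1 normal; order 18: 1/1 normal.
Total normal subgroups: 4.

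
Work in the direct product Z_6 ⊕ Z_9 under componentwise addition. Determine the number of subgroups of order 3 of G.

|G| = 54 and 3 | 54, so subgroups of order 3 are possible by Lagrange.
The subgroups of order 3 are: {(0,0), (0,3), (0,6)}; {(0,0), (2,0), (4,0)}; {(0,0), (2,3), (4,6)}; {(0,0), (2,6), (4,3)}.
So G has 4 subgroups of order 3.

4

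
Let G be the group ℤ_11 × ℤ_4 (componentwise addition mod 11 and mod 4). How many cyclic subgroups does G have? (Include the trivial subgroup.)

6

Group the elements of G by the cyclic subgroup they generate; each cyclic subgroup of order d accounts for φ(d) elements.
Cyclic subgroups by order — order 1: 1; order 2: 1; order 4: 1; order 11: 1; order 22: 1; order 44: 1.
Total: 6.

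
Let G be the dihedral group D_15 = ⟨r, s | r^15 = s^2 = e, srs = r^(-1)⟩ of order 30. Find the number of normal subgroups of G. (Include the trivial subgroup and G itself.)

G has 28 subgroups. Checking conjugation-invariance by order — order 1: 1/1 normal; order 2: 0/15 normal; order 3: 1/1 normal; order 5: 1/1 normal; order 6: 0/5 normal; order 10: 0/3 normal; order 15: 1/1 normal; order 30: 1/1 normal.
Total normal subgroups: 5.

5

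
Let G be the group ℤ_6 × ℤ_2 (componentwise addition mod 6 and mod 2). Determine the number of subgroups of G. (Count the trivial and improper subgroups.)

10

|G| = 12, so by Lagrange every subgroup order divides 12. Divisors: 1, 2, 3, 4, 6, 12.
Subgroups by order — order 1: 1; order 2: 3; order 3: 1; order 4: 1; order 6: 3; order 12: 1.
Total: 1 + 3 + 1 + 1 + 3 + 1 = 10.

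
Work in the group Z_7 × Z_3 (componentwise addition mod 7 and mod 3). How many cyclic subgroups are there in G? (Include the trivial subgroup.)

Group the elements of G by the cyclic subgroup they generate; each cyclic subgroup of order d accounts for φ(d) elements.
Cyclic subgroups by order — order 1: 1; order 3: 1; order 7: 1; order 21: 1.
Total: 4.

4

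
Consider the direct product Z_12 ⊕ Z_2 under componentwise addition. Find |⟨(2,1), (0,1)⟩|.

12

|⟨(2,1)⟩| = 6 and |⟨(0,1)⟩| = 2, so |H| is a multiple of lcm(6, 2) = 6 and divides |G| = 24.
Closing under the operation: H = {(0,0), (0,1), (2,0), (2,1), (4,0), (4,1), (6,0), (6,1), (8,0), (8,1), (10,0), (10,1)}, so |H| = 12.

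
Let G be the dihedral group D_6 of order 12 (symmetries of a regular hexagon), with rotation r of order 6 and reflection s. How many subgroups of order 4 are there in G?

3

|G| = 12 and 4 | 12, so subgroups of order 4 are possible by Lagrange.
The subgroups of order 4 are: {e, r^3, r^2s, r^5s}; {e, r^3, s, r^3s}; {e, r^3, rs, r^4s}.
So G has 3 subgroups of order 4.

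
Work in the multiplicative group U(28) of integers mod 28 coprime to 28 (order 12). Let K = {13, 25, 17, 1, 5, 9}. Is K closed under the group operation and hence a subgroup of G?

Yes

|K| = 6 divides |G| = 12, consistent with Lagrange.
K contains the identity, every element's inverse is in K, and K is closed under ·: it is a subgroup.
In fact K = ⟨17⟩.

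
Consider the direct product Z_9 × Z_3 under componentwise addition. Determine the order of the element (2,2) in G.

9

The order of (2,2) in Z_9 × Z_3 is lcm(ord(2) in Z_9, ord(2) in Z_3).
ord(2) = 9 and ord(2) = 3, so |⟨(2,2)⟩| = lcm(9, 3) = 9.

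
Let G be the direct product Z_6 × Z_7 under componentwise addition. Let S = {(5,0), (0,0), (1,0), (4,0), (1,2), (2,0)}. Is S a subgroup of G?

(1,2) ∈ S but its inverse (5,5) ∉ S, so S is not a subgroup.

No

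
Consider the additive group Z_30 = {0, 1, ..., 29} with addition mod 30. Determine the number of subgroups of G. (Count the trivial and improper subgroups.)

Subgroups of the cyclic group Z_30 correspond bijectively to divisors of 30.
Divisors of 30: 1, 2, 3, 5, 6, 10, 15, 30.
So Z_30 has 8 subgroups.

8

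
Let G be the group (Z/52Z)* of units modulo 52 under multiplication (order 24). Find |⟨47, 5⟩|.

8

|⟨47⟩| = 4 and |⟨5⟩| = 4, so |H| is a multiple of lcm(4, 4) = 4 and divides |G| = 24.
Closing under the operation: H = {1, 5, 21, 25, 27, 31, 47, 51}, so |H| = 8.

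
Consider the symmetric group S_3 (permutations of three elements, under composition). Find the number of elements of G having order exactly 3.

The elements of order 3 are: (1 2 3), (1 3 2).
That's 2.

2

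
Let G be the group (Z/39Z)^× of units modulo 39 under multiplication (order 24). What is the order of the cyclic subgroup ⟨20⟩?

Compute successive powers of 20 mod 39: 20, 10, 5, 22, 11, 25, 32, 16, …; 20^12 ≡ 1 (mod 39).
So |⟨20⟩| = 12.

12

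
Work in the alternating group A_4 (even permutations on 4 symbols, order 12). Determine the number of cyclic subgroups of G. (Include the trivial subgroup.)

8

Each element a generates a cyclic subgroup ⟨a⟩; distinct elements may generate the same one (a cyclic group of order d has φ(d) generators).
Cyclic subgroups by order — order 1: 1; order 2: 3; order 3: 4.
Total: 8.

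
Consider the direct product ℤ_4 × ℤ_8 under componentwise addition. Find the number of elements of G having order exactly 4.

An element (a,b) has order lcm(ord(a), ord(b)); count pairs with lcm equal to 4.
Enumerating gives 12 such elements.

12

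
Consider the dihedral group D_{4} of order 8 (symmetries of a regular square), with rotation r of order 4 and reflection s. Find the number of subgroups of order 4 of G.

3

|G| = 8 and 4 | 8, so subgroups of order 4 are possible by Lagrange.
The subgroups of order 4 are: {e, r, r^2, r^3}; {e, r^2, s, r^2s}; {e, r^2, rs, r^3s}.
So G has 3 subgroups of order 4.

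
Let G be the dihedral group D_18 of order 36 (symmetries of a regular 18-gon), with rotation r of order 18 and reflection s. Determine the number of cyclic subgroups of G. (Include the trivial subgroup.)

A cyclic subgroup of order d is generated by each of its φ(d) elements of order d, so the cyclic subgroups of order d number (#elements of order d)/φ(d).
Cyclic subgroups by order — order 1: 1; order 2: 19; order 3: 1; order 6: 1; order 9: 1; order 18: 1.
Total: 24.

24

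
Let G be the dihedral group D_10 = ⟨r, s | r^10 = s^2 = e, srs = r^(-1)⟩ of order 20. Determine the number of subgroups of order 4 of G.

5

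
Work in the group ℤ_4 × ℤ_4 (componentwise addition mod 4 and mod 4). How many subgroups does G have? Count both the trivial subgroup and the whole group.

15

|G| = 16, so by Lagrange every subgroup order divides 16. Divisors: 1, 2, 4, 8, 16.
Subgroups by order — order 1: 1; order 2: 3; order 4: 7; order 8: 3; order 16: 1.
Total: 1 + 3 + 7 + 3 + 1 = 15.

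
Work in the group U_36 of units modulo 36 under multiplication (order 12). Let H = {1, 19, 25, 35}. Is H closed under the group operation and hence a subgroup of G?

No

25 ∈ H but its inverse 13 ∉ H, so H is not a subgroup.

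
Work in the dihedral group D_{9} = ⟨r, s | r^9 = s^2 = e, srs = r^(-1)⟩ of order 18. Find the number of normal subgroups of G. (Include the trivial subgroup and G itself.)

4

G has 16 subgroups. Checking conjugation-invariance by order — order 1: 1/1 normal; order 2: 0/9 normal; order 3: 1/1 normal; order 6: 0/3 normal; order 9: 1/1 normal; order 18: 1/1 normal.
Total normal subgroups: 4.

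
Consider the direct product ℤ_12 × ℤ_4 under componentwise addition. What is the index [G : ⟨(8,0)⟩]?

|⟨(8,0)⟩| = 3 and |G| = 48.
By Lagrange, [G : H] = |G|/|H| = 48/3 = 16.

16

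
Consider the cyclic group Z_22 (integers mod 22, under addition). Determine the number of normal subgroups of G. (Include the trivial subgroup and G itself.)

G is abelian, so every subgroup is normal.
G has 4 subgroups in total, hence 4 normal subgroups.

4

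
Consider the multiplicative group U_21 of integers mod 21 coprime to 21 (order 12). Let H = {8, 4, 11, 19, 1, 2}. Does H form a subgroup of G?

No

19 ∈ H but its inverse 10 ∉ H, so H is not a subgroup.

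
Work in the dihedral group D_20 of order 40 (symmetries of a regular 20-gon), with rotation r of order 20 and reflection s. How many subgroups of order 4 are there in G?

11

|G| = 40 and 4 | 40, so subgroups of order 4 are possible by Lagrange.
The subgroups of order 4 are: {e, r^10, s, r^10s}; {e, r^10, rs, r^11s}; {e, r^10, r^2s, r^12s}; {e, r^10, r^3s, r^13s}; … (11 in all).
So G has 11 subgroups of order 4.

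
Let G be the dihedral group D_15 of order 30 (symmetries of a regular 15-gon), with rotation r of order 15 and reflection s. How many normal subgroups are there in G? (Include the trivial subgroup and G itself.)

5

G has 28 subgroups. Checking conjugation-invariance by order — order 1: 1/1 normal; order 2: 0/15 normal; order 3: 1/1 normal; order 5: 1/1 normal; order 6: 0/5 normal; order 10: 0/3 normal; order 15: 1/1 normal; order 30: 1/1 normal.
Total normal subgroups: 5.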